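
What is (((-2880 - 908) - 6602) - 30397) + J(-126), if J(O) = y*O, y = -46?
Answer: -34991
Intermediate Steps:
J(O) = -46*O
(((-2880 - 908) - 6602) - 30397) + J(-126) = (((-2880 - 908) - 6602) - 30397) - 46*(-126) = ((-3788 - 6602) - 30397) + 5796 = (-10390 - 30397) + 5796 = -40787 + 5796 = -34991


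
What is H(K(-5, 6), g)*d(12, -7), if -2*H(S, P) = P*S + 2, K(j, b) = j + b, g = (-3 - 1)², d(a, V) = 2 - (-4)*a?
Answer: -450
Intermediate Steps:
d(a, V) = 2 + 4*a
g = 16 (g = (-4)² = 16)
K(j, b) = b + j
H(S, P) = -1 - P*S/2 (H(S, P) = -(P*S + 2)/2 = -(2 + P*S)/2 = -1 - P*S/2)
H(K(-5, 6), g)*d(12, -7) = (-1 - ½*16*(6 - 5))*(2 + 4*12) = (-1 - ½*16*1)*(2 + 48) = (-1 - 8)*50 = -9*50 = -450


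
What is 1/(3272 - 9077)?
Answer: -1/5805 ≈ -0.00017227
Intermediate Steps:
1/(3272 - 9077) = 1/(-5805) = -1/5805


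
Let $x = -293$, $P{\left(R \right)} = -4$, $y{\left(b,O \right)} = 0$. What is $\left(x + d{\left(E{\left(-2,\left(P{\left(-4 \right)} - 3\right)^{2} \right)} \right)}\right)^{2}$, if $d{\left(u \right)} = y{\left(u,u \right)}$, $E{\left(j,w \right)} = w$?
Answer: $85849$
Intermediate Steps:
$d{\left(u \right)} = 0$
$\left(x + d{\left(E{\left(-2,\left(P{\left(-4 \right)} - 3\right)^{2} \right)} \right)}\right)^{2} = \left(-293 + 0\right)^{2} = \left(-293\right)^{2} = 85849$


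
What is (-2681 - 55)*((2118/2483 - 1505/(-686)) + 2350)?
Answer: -783284390712/121667 ≈ -6.4379e+6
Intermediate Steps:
(-2681 - 55)*((2118/2483 - 1505/(-686)) + 2350) = -2736*((2118*(1/2483) - 1505*(-1/686)) + 2350) = -2736*((2118/2483 + 215/98) + 2350) = -2736*(741409/243334 + 2350) = -2736*572576309/243334 = -783284390712/121667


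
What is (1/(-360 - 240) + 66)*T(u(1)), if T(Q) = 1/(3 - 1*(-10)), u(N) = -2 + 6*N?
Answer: 39599/7800 ≈ 5.0768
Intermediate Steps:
T(Q) = 1/13 (T(Q) = 1/(3 + 10) = 1/13)
(1/(-360 - 240) + 66)*T(u(1)) = (1/(-360 - 240) + 66)*(1/13) = (1/(-600) + 66)*(1/13) = (-1/600 + 66)*(1/13) = (39599/600)*(1/13) = 39599/7800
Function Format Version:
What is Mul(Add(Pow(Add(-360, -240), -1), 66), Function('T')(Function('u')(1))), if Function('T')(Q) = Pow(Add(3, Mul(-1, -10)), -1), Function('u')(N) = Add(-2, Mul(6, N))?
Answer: Rational(39599, 7800) ≈ 5.0768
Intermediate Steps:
Function('T')(Q) = Rational(1, 13) (Function('T')(Q) = Pow(Add(3, 10), -1) = Pow(13, -1) = Rational(1, 13))
Mul(Add(Pow(Add(-360, -240), -1), 66), Function('T')(Function('u')(1))) = Mul(Add(Pow(Add(-360, -240), -1), 66), Rational(1, 13)) = Mul(Add(Pow(-600, -1), 66), Rational(1, 13)) = Mul(Add(Rational(-1, 600), 66), Rational(1, 13)) = Mul(Rational(39599, 600), Rational(1, 13)) = Rational(39599, 7800)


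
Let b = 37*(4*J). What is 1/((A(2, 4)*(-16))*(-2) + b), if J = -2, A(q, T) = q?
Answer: -1/232 ≈ -0.0043103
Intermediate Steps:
b = -296 (b = 37*(4*(-2)) = 37*(-8) = -296)
1/((A(2, 4)*(-16))*(-2) + b) = 1/((2*(-16))*(-2) - 296) = 1/(-32*(-2) - 296) = 1/(64 - 296) = 1/(-232) = -1/232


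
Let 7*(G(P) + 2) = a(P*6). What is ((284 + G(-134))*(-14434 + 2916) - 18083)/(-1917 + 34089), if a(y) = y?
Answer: -13602641/225204 ≈ -60.401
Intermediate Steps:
G(P) = -2 + 6*P/7 (G(P) = -2 + (P*6)/7 = -2 + (6*P)/7 = -2 + 6*P/7)
((284 + G(-134))*(-14434 + 2916) - 18083)/(-1917 + 34089) = ((284 + (-2 + (6/7)*(-134)))*(-14434 + 2916) - 18083)/(-1917 + 34089) = ((284 + (-2 - 804/7))*(-11518) - 18083)/32172 = ((284 - 818/7)*(-11518) - 18083)*(1/32172) = ((1170/7)*(-11518) - 18083)*(1/32172) = (-13476060/7 - 18083)*(1/32172) = -13602641/7*1/32172 = -13602641/225204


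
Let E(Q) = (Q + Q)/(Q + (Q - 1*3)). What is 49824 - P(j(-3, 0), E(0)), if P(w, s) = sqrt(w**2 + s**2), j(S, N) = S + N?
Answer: 49821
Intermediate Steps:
j(S, N) = N + S
E(Q) = 2*Q/(-3 + 2*Q) (E(Q) = (2*Q)/(Q + (Q - 3)) = (2*Q)/(Q + (-3 + Q)) = (2*Q)/(-3 + 2*Q) = 2*Q/(-3 + 2*Q))
P(w, s) = sqrt(s**2 + w**2)
49824 - P(j(-3, 0), E(0)) = 49824 - sqrt((2*0/(-3 + 2*0))**2 + (0 - 3)**2) = 49824 - sqrt((2*0/(-3 + 0))**2 + (-3)**2) = 49824 - sqrt((2*0/(-3))**2 + 9) = 49824 - sqrt((2*0*(-1/3))**2 + 9) = 49824 - sqrt(0**2 + 9) = 49824 - sqrt(0 + 9) = 49824 - sqrt(9) = 49824 - 1*3 = 49824 - 3 = 49821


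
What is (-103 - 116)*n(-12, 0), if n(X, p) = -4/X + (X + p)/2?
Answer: 1241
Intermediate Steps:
n(X, p) = X/2 + p/2 - 4/X (n(X, p) = -4/X + (X + p)*(½) = -4/X + (X/2 + p/2) = X/2 + p/2 - 4/X)
(-103 - 116)*n(-12, 0) = (-103 - 116)*((½)*(-8 - 12*(-12 + 0))/(-12)) = -219*(-1)*(-8 - 12*(-12))/(2*12) = -219*(-1)*(-8 + 144)/(2*12) = -219*(-1)*136/(2*12) = -219*(-17/3) = 1241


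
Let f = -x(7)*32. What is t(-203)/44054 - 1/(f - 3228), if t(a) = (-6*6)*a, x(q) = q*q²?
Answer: 51923443/312871508 ≈ 0.16596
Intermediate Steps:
x(q) = q³
t(a) = -36*a
f = -10976 (f = -1*7³*32 = -1*343*32 = -343*32 = -10976)
t(-203)/44054 - 1/(f - 3228) = -36*(-203)/44054 - 1/(-10976 - 3228) = 7308*(1/44054) - 1/(-14204) = 3654/22027 - 1*(-1/14204) = 3654/22027 + 1/14204 = 51923443/312871508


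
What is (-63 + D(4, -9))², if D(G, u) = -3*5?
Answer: 6084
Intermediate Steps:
D(G, u) = -15
(-63 + D(4, -9))² = (-63 - 15)² = (-78)² = 6084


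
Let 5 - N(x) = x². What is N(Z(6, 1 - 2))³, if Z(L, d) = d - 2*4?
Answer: -438976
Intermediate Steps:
Z(L, d) = -8 + d (Z(L, d) = d - 8 = -8 + d)
N(x) = 5 - x²
N(Z(6, 1 - 2))³ = (5 - (-8 + (1 - 2))²)³ = (5 - (-8 - 1)²)³ = (5 - 1*(-9)²)³ = (5 - 1*81)³ = (5 - 81)³ = (-76)³ = -438976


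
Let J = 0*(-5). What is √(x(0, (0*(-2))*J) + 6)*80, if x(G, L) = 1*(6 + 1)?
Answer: 80*√13 ≈ 288.44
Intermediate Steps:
J = 0
x(G, L) = 7 (x(G, L) = 1*7 = 7)
√(x(0, (0*(-2))*J) + 6)*80 = √(7 + 6)*80 = √13*80 = 80*√13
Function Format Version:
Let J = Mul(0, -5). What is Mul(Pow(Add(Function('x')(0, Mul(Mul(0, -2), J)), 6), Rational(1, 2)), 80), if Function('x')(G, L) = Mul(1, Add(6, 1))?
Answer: Mul(80, Pow(13, Rational(1, 2))) ≈ 288.44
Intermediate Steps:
J = 0
Function('x')(G, L) = 7 (Function('x')(G, L) = Mul(1, 7) = 7)
Mul(Pow(Add(Function('x')(0, Mul(Mul(0, -2), J)), 6), Rational(1, 2)), 80) = Mul(Pow(Add(7, 6), Rational(1, 2)), 80) = Mul(Pow(13, Rational(1, 2)), 80) = Mul(80, Pow(13, Rational(1, 2)))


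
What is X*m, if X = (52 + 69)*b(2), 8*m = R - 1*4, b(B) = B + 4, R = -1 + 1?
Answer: -363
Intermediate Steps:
R = 0
b(B) = 4 + B
m = -½ (m = (0 - 1*4)/8 = (0 - 4)/8 = (⅛)*(-4) = -½ ≈ -0.50000)
X = 726 (X = (52 + 69)*(4 + 2) = 121*6 = 726)
X*m = 726*(-½) = -363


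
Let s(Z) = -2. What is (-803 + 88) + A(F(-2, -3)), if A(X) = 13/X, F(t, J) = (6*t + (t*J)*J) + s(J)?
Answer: -22893/32 ≈ -715.41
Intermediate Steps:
F(t, J) = -2 + 6*t + t*J² (F(t, J) = (6*t + (t*J)*J) - 2 = (6*t + (J*t)*J) - 2 = (6*t + t*J²) - 2 = -2 + 6*t + t*J²)
(-803 + 88) + A(F(-2, -3)) = (-803 + 88) + 13/(-2 + 6*(-2) - 2*(-3)²) = -715 + 13/(-2 - 12 - 2*9) = -715 + 13/(-2 - 12 - 18) = -715 + 13/(-32) = -715 + 13*(-1/32) = -715 - 13/32 = -22893/32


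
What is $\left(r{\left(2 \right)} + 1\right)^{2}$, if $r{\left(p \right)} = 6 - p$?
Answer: $25$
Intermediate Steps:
$\left(r{\left(2 \right)} + 1\right)^{2} = \left(\left(6 - 2\right) + 1\right)^{2} = \left(4 + 1\right)^{2} = 5^{2} = 25$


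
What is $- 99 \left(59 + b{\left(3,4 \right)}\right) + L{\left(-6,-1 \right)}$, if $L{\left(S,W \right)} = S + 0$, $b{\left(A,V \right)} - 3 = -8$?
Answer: $-5352$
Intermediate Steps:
$b{\left(A,V \right)} = -5$ ($b{\left(A,V \right)} = 3 - 8 = -5$)
$L{\left(S,W \right)} = S$
$- 99 \left(59 + b{\left(3,4 \right)}\right) + L{\left(-6,-1 \right)} = - 99 \left(59 - 5\right) - 6 = \left(-99\right) 54 - 6 = -5346 - 6 = -5352$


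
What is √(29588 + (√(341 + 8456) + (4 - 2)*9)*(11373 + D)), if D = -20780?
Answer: √(-139738 - 9407*√8797) ≈ 1011.0*I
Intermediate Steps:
√(29588 + (√(341 + 8456) + (4 - 2)*9)*(11373 + D)) = √(29588 + (√(341 + 8456) + (4 - 2)*9)*(11373 - 20780)) = √(29588 + (√8797 + 2*9)*(-9407)) = √(29588 + (√8797 + 18)*(-9407)) = √(29588 + (18 + √8797)*(-9407)) = √(29588 + (-169326 - 9407*√8797)) = √(-139738 - 9407*√8797)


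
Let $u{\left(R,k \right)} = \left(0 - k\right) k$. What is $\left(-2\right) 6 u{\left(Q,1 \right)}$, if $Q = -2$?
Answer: $12$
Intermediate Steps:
$u{\left(R,k \right)} = - k^{2}$ ($u{\left(R,k \right)} = - k k = - k^{2}$)
$\left(-2\right) 6 u{\left(Q,1 \right)} = \left(-2\right) 6 \left(- 1^{2}\right) = - 12 \left(\left(-1\right) 1\right) = \left(-12\right) \left(-1\right) = 12$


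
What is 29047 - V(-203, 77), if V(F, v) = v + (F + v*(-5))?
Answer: 29558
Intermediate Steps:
V(F, v) = F - 4*v (V(F, v) = v + (F - 5*v) = F - 4*v)
29047 - V(-203, 77) = 29047 - (-203 - 4*77) = 29047 - (-203 - 308) = 29047 - 1*(-511) = 29047 + 511 = 29558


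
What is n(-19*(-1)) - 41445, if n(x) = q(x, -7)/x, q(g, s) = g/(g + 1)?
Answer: -828899/20 ≈ -41445.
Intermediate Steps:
q(g, s) = g/(1 + g)
n(x) = 1/(1 + x) (n(x) = (x/(1 + x))/x = 1/(1 + x))
n(-19*(-1)) - 41445 = 1/(1 - 19*(-1)) - 41445 = 1/(1 + 19) - 41445 = 1/20 - 41445 = -828899/20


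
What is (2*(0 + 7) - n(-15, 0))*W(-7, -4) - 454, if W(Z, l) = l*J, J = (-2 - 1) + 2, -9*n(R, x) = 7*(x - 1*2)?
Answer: -3638/9 ≈ -404.22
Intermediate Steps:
n(R, x) = 14/9 - 7*x/9 (n(R, x) = -7*(x - 1*2)/9 = -7*(x - 2)/9 = -7*(-2 + x)/9 = -(-14 + 7*x)/9 = 14/9 - 7*x/9)
J = -1 (J = -3 + 2 = -1)
W(Z, l) = -l (W(Z, l) = l*(-1) = -l)
(2*(0 + 7) - n(-15, 0))*W(-7, -4) - 454 = (2*(0 + 7) - (14/9 - 7/9*0))*(-1*(-4)) - 454 = (2*7 - (14/9 + 0))*4 - 454 = (14 - 1*14/9)*4 - 454 = (14 - 14/9)*4 - 454 = (112/9)*4 - 454 = 448/9 - 454 = -3638/9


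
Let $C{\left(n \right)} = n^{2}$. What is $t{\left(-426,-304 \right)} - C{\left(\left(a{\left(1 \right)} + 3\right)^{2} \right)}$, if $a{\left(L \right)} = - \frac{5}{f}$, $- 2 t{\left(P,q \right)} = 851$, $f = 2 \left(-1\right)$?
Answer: $- \frac{21449}{16} \approx -1340.6$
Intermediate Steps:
$f = -2$
$t{\left(P,q \right)} = - \frac{851}{2}$ ($t{\left(P,q \right)} = \left(- \frac{1}{2}\right) 851 = - \frac{851}{2}$)
$a{\left(L \right)} = \frac{5}{2}$ ($a{\left(L \right)} = - \frac{5}{-2} = \left(-5\right) \left(- \frac{1}{2}\right) = \frac{5}{2}$)
$t{\left(-426,-304 \right)} - C{\left(\left(a{\left(1 \right)} + 3\right)^{2} \right)} = - \frac{851}{2} - \left(\left(\frac{5}{2} + 3\right)^{2}\right)^{2} = - \frac{851}{2} - \left(\left(\frac{11}{2}\right)^{2}\right)^{2} = - \frac{851}{2} - \left(\frac{121}{4}\right)^{2} = - \frac{851}{2} - \frac{14641}{16} = - \frac{21449}{16}$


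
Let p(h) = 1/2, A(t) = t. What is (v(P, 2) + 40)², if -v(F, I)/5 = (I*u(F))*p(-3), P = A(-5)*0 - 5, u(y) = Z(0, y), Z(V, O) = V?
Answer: 1600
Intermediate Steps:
u(y) = 0
p(h) = ½
P = -5 (P = -5*0 - 5 = 0 - 5 = -5)
v(F, I) = 0 (v(F, I) = -5*I*0/2 = -0/2 = -5*0 = 0)
(v(P, 2) + 40)² = (0 + 40)² = 40² = 1600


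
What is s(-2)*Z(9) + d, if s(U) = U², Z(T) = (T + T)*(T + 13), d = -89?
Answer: 1495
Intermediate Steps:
Z(T) = 2*T*(13 + T) (Z(T) = (2*T)*(13 + T) = 2*T*(13 + T))
s(-2)*Z(9) + d = (-2)²*(2*9*(13 + 9)) - 89 = 4*(2*9*22) - 89 = 4*396 - 89 = 1584 - 89 = 1495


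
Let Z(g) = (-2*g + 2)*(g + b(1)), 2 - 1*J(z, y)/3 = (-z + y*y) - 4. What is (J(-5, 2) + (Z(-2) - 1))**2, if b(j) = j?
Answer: 256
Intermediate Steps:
J(z, y) = 18 - 3*y**2 + 3*z (J(z, y) = 6 - 3*((-z + y*y) - 4) = 6 - 3*((-z + y**2) - 4) = 6 - 3*((y**2 - z) - 4) = 6 - 3*(-4 + y**2 - z) = 6 + (12 - 3*y**2 + 3*z) = 18 - 3*y**2 + 3*z)
Z(g) = (1 + g)*(2 - 2*g) (Z(g) = (-2*g + 2)*(g + 1) = (2 - 2*g)*(1 + g) = (1 + g)*(2 - 2*g))
(J(-5, 2) + (Z(-2) - 1))**2 = ((18 - 3*2**2 + 3*(-5)) + ((2 - 2*(-2)**2) - 1))**2 = ((18 - 3*4 - 15) + ((2 - 2*4) - 1))**2 = ((18 - 12 - 15) + ((2 - 8) - 1))**2 = (-9 + (-6 - 1))**2 = (-9 - 7)**2 = (-16)**2 = 256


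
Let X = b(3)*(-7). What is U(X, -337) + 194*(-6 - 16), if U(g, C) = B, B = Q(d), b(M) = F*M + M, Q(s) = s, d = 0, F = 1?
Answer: -4268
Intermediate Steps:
b(M) = 2*M (b(M) = 1*M + M = M + M = 2*M)
B = 0
X = -42 (X = (2*3)*(-7) = 6*(-7) = -42)
U(g, C) = 0
U(X, -337) + 194*(-6 - 16) = 0 + 194*(-6 - 16) = 0 + 194*(-22) = 0 - 4268 = -4268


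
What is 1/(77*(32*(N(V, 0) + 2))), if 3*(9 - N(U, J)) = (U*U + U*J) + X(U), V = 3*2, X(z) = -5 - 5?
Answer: 3/17248 ≈ 0.00017393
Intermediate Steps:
X(z) = -10
V = 6
N(U, J) = 37/3 - U²/3 - J*U/3 (N(U, J) = 9 - ((U*U + U*J) - 10)/3 = 9 - ((U² + J*U) - 10)/3 = 9 - (-10 + U² + J*U)/3 = 9 + (10/3 - U²/3 - J*U/3) = 37/3 - U²/3 - J*U/3)
1/(77*(32*(N(V, 0) + 2))) = 1/(77*(32*((37/3 - ⅓*6² - ⅓*0*6) + 2))) = 1/(77*(32*((37/3 - ⅓*36 + 0) + 2))) = 1/(77*(32*((37/3 - 12 + 0) + 2))) = 1/(77*(32*(⅓ + 2))) = 1/(77*(32*(7/3))) = 1/(77*(224/3)) = 1/(17248/3) = 3/17248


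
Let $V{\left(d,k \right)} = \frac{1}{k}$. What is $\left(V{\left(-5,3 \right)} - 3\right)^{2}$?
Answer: $\frac{64}{9} \approx 7.1111$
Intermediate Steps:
$\left(V{\left(-5,3 \right)} - 3\right)^{2} = \left(\frac{1}{3} - 3\right)^{2} = \left(- \frac{8}{3}\right)^{2} = \frac{64}{9}$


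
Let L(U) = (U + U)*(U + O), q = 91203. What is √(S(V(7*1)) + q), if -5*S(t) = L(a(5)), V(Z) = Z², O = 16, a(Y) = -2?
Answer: √2280355/5 ≈ 302.02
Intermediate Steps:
L(U) = 2*U*(16 + U) (L(U) = (U + U)*(U + 16) = (2*U)*(16 + U) = 2*U*(16 + U))
S(t) = 56/5 (S(t) = -2*(-2)*(16 - 2)/5 = -2*(-2)*14/5 = -⅕*(-56) = 56/5)
√(S(V(7*1)) + q) = √(56/5 + 91203) = √(456071/5) = √2280355/5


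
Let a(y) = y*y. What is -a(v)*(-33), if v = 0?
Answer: 0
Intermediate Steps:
a(y) = y²
-a(v)*(-33) = -1*0²*(-33) = -1*0*(-33) = 0*(-33) = 0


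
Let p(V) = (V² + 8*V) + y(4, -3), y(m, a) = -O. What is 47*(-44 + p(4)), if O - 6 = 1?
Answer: -141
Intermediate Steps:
O = 7 (O = 6 + 1 = 7)
y(m, a) = -7 (y(m, a) = -1*7 = -7)
p(V) = -7 + V² + 8*V (p(V) = (V² + 8*V) - 7 = -7 + V² + 8*V)
47*(-44 + p(4)) = 47*(-44 + (-7 + 4² + 8*4)) = 47*(-44 + (-7 + 16 + 32)) = 47*(-44 + 41) = 47*(-3) = -141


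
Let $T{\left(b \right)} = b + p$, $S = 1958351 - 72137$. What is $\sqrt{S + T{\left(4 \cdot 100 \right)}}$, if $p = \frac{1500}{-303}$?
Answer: $\frac{3 \sqrt{2138366546}}{101} \approx 1373.5$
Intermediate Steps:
$p = - \frac{500}{101}$ ($p = 1500 \left(- \frac{1}{303}\right) = - \frac{500}{101} \approx -4.9505$)
$S = 1886214$
$T{\left(b \right)} = - \frac{500}{101} + b$ ($T{\left(b \right)} = b - \frac{500}{101} = - \frac{500}{101} + b$)
$\sqrt{S + T{\left(4 \cdot 100 \right)}} = \sqrt{1886214 + \left(- \frac{500}{101} + 4 \cdot 100\right)} = \sqrt{1886214 + \left(- \frac{500}{101} + 400\right)} = \sqrt{1886214 + \frac{39900}{101}} = \sqrt{\frac{190547514}{101}} = \frac{3 \sqrt{2138366546}}{101}$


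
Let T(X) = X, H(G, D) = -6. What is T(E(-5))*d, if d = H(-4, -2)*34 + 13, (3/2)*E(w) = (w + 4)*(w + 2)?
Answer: -382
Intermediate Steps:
E(w) = 2*(2 + w)*(4 + w)/3 (E(w) = 2*((w + 4)*(w + 2))/3 = 2*((4 + w)*(2 + w))/3 = 2*((2 + w)*(4 + w))/3 = 2*(2 + w)*(4 + w)/3)
d = -191 (d = -6*34 + 13 = -204 + 13 = -191)
T(E(-5))*d = (16/3 + 4*(-5) + (⅔)*(-5)²)*(-191) = (16/3 - 20 + (⅔)*25)*(-191) = (16/3 - 20 + 50/3)*(-191) = 2*(-191) = -382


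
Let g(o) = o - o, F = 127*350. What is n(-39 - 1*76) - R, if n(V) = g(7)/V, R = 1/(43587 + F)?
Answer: -1/88037 ≈ -1.1359e-5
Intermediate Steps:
F = 44450
g(o) = 0
R = 1/88037 (R = 1/(43587 + 44450) = 1/88037 ≈ 1.1359e-5)
n(V) = 0 (n(V) = 0/V = 0)
n(-39 - 1*76) - R = 0 - 1*1/88037 = 0 - 1/88037 = -1/88037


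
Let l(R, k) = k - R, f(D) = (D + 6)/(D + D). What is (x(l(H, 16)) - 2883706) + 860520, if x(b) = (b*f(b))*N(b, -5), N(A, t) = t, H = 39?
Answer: -4046287/2 ≈ -2.0231e+6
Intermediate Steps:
f(D) = (6 + D)/(2*D) (f(D) = (6 + D)/((2*D)) = (6 + D)*(1/(2*D)) = (6 + D)/(2*D))
x(b) = -15 - 5*b/2 (x(b) = (b*((6 + b)/(2*b)))*(-5) = (3 + b/2)*(-5) = -15 - 5*b/2)
(x(l(H, 16)) - 2883706) + 860520 = ((-15 - 5*(16 - 1*39)/2) - 2883706) + 860520 = ((-15 - 5*(16 - 39)/2) - 2883706) + 860520 = ((-15 - 5/2*(-23)) - 2883706) + 860520 = ((-15 + 115/2) - 2883706) + 860520 = (85/2 - 2883706) + 860520 = -5767327/2 + 860520 = -4046287/2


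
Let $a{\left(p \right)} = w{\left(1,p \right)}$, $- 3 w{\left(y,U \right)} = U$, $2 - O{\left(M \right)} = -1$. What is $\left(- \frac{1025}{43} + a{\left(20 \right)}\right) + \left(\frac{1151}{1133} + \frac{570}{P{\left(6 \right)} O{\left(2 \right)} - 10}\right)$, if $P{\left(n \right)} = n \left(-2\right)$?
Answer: $- \frac{140781893}{3361611} \approx -41.879$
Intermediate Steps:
$P{\left(n \right)} = - 2 n$
$O{\left(M \right)} = 3$ ($O{\left(M \right)} = 2 - -1 = 2 + 1 = 3$)
$w{\left(y,U \right)} = - \frac{U}{3}$
$a{\left(p \right)} = - \frac{p}{3}$
$\left(- \frac{1025}{43} + a{\left(20 \right)}\right) + \left(\frac{1151}{1133} + \frac{570}{P{\left(6 \right)} O{\left(2 \right)} - 10}\right) = \left(- \frac{1025}{43} - \frac{20}{3}\right) + \left(\frac{1151}{1133} + \frac{570}{\left(-2\right) 6 \cdot 3 - 10}\right) = \left(\left(-1025\right) \frac{1}{43} - \frac{20}{3}\right) + \left(1151 \cdot \frac{1}{1133} + \frac{570}{\left(-12\right) 3 - 10}\right) = \left(- \frac{1025}{43} - \frac{20}{3}\right) + \left(\frac{1151}{1133} + \frac{570}{-36 - 10}\right) = - \frac{3935}{129} + \left(\frac{1151}{1133} + \frac{570}{-46}\right) = - \frac{3935}{129} + \left(\frac{1151}{1133} + 570 \left(- \frac{1}{46}\right)\right) = - \frac{3935}{129} + \left(\frac{1151}{1133} - \frac{285}{23}\right) = - \frac{3935}{129} - \frac{296432}{26059} = - \frac{140781893}{3361611}$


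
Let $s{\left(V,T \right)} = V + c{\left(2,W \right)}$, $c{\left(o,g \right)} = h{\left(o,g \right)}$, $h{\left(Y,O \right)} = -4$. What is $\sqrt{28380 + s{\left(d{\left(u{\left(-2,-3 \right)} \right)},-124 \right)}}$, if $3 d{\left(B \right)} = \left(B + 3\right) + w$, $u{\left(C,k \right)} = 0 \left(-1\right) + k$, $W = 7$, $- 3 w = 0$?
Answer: $2 \sqrt{7094} \approx 168.45$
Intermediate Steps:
$w = 0$ ($w = \left(- \frac{1}{3}\right) 0 = 0$)
$c{\left(o,g \right)} = -4$
$u{\left(C,k \right)} = k$ ($u{\left(C,k \right)} = 0 + k = k$)
$d{\left(B \right)} = 1 + \frac{B}{3}$ ($d{\left(B \right)} = \frac{\left(B + 3\right) + 0}{3} = \frac{\left(3 + B\right) + 0}{3} = \frac{3 + B}{3} = 1 + \frac{B}{3}$)
$s{\left(V,T \right)} = -4 + V$ ($s{\left(V,T \right)} = V - 4 = -4 + V$)
$\sqrt{28380 + s{\left(d{\left(u{\left(-2,-3 \right)} \right)},-124 \right)}} = \sqrt{28380 + \left(-4 + \left(1 + \frac{1}{3} \left(-3\right)\right)\right)} = \sqrt{28380 + \left(-4 + \left(1 - 1\right)\right)} = \sqrt{28380 + \left(-4 + 0\right)} = \sqrt{28380 - 4} = \sqrt{28376} = 2 \sqrt{7094}$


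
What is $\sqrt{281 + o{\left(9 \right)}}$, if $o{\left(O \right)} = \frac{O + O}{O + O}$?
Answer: $\sqrt{282} \approx 16.793$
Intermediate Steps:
$o{\left(O \right)} = 1$ ($o{\left(O \right)} = \frac{2 O}{2 O} = 2 O \frac{1}{2 O} = 1$)
$\sqrt{281 + o{\left(9 \right)}} = \sqrt{281 + 1} = \sqrt{282}$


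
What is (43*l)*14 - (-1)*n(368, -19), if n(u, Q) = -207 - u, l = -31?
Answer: -19237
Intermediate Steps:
(43*l)*14 - (-1)*n(368, -19) = (43*(-31))*14 - (-1)*(-207 - 1*368) = -1333*14 - (-1)*(-207 - 368) = -18662 - (-1)*(-575) = -18662 - 1*575 = -18662 - 575 = -19237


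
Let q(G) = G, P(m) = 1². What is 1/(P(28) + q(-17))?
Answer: -1/16 ≈ -0.062500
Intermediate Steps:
P(m) = 1
1/(P(28) + q(-17)) = 1/(1 - 17) = 1/(-16) = -1/16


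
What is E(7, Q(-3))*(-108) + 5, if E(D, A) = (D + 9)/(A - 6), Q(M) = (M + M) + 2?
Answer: 889/5 ≈ 177.80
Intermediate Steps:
Q(M) = 2 + 2*M (Q(M) = 2*M + 2 = 2 + 2*M)
E(D, A) = (9 + D)/(-6 + A)
E(7, Q(-3))*(-108) + 5 = ((9 + 7)/(-6 + (2 + 2*(-3))))*(-108) + 5 = (16/(-6 + (2 - 6)))*(-108) + 5 = (16/(-6 - 4))*(-108) + 5 = (16/(-10))*(-108) + 5 = -⅒*16*(-108) + 5 = -8/5*(-108) + 5 = 864/5 + 5 = 889/5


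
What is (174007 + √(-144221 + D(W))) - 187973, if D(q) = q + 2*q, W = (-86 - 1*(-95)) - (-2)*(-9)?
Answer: -13966 + 2*I*√36062 ≈ -13966.0 + 379.8*I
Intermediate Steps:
W = -9 (W = (-86 + 95) - 1*18 = 9 - 18 = -9)
D(q) = 3*q
(174007 + √(-144221 + D(W))) - 187973 = (174007 + √(-144221 + 3*(-9))) - 187973 = (174007 + √(-144221 - 27)) - 187973 = (174007 + √(-144248)) - 187973 = (174007 + 2*I*√36062) - 187973 = -13966 + 2*I*√36062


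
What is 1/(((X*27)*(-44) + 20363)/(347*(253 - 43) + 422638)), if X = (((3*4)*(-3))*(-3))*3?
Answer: -495508/364549 ≈ -1.3592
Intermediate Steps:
X = 324 (X = ((12*(-3))*(-3))*3 = -36*(-3)*3 = 108*3 = 324)
1/(((X*27)*(-44) + 20363)/(347*(253 - 43) + 422638)) = 1/(((324*27)*(-44) + 20363)/(347*(253 - 43) + 422638)) = 1/((8748*(-44) + 20363)/(347*210 + 422638)) = 1/((-384912 + 20363)/(72870 + 422638)) = 1/(-364549/495508) = -495508/364549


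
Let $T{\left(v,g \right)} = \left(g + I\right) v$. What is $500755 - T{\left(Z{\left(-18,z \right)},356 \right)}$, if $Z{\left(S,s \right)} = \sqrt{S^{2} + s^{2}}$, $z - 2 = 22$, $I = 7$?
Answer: $489865$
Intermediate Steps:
$z = 24$ ($z = 2 + 22 = 24$)
$T{\left(v,g \right)} = v \left(7 + g\right)$ ($T{\left(v,g \right)} = \left(g + 7\right) v = \left(7 + g\right) v = v \left(7 + g\right)$)
$500755 - T{\left(Z{\left(-18,z \right)},356 \right)} = 500755 - \sqrt{\left(-18\right)^{2} + 24^{2}} \left(7 + 356\right) = 500755 - \sqrt{324 + 576} \cdot 363 = 500755 - \sqrt{900} \cdot 363 = 500755 - 30 \cdot 363 = 500755 - 10890 = 489865$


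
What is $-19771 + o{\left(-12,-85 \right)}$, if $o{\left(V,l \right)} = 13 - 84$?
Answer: $-19842$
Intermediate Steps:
$o{\left(V,l \right)} = -71$ ($o{\left(V,l \right)} = 13 - 84 = -71$)
$-19771 + o{\left(-12,-85 \right)} = -19771 - 71 = -19842$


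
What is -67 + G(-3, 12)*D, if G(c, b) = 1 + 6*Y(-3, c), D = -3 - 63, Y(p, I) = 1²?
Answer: -529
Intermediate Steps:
Y(p, I) = 1
D = -66
G(c, b) = 7 (G(c, b) = 1 + 6*1 = 1 + 6 = 7)
-67 + G(-3, 12)*D = -67 + 7*(-66) = -67 - 462 = -529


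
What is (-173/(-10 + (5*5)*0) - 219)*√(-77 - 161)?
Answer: -2017*I*√238/10 ≈ -3111.7*I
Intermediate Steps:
(-173/(-10 + (5*5)*0) - 219)*√(-77 - 161) = (-173/(-10 + 25*0) - 219)*√(-238) = (-173/(-10 + 0) - 219)*(I*√238) = (-173/(-10) - 219)*(I*√238) = (-173*(-⅒) - 219)*(I*√238) = (173/10 - 219)*(I*√238) = -2017*I*√238/10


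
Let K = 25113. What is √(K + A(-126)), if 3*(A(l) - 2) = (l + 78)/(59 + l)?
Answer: 3*√12526923/67 ≈ 158.48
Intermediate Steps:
A(l) = 2 + (78 + l)/(3*(59 + l)) (A(l) = 2 + ((l + 78)/(59 + l))/3 = 2 + ((78 + l)/(59 + l))/3 = 2 + (78 + l)/(3*(59 + l)))
√(K + A(-126)) = √(25113 + (432 + 7*(-126))/(3*(59 - 126))) = √(25113 + (⅓)*(432 - 882)/(-67)) = √(25113 + (⅓)*(-1/67)*(-450)) = √(25113 + 150/67) = √(1682721/67) = 3*√12526923/67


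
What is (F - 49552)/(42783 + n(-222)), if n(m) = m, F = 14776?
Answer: -3864/4729 ≈ -0.81709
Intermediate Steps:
(F - 49552)/(42783 + n(-222)) = (14776 - 49552)/(42783 - 222) = -34776/42561 = -34776*1/42561 = -3864/4729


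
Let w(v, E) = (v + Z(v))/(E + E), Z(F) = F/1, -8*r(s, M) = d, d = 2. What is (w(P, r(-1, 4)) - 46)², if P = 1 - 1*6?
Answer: 676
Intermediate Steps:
r(s, M) = -¼ (r(s, M) = -⅛*2 = -¼)
P = -5 (P = 1 - 6 = -5)
Z(F) = F (Z(F) = F*1 = F)
w(v, E) = v/E (w(v, E) = (v + v)/(E + E) = (2*v)/((2*E)) = (2*v)*(1/(2*E)) = v/E)
(w(P, r(-1, 4)) - 46)² = (-5/(-¼) - 46)² = (-5*(-4) - 46)² = (20 - 46)² = (-26)² = 676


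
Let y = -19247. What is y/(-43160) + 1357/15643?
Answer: 359648941/675151880 ≈ 0.53269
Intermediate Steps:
y/(-43160) + 1357/15643 = -19247/(-43160) + 1357/15643 = -19247*(-1/43160) + 1357*(1/15643) = 19247/43160 + 1357/15643 = 359648941/675151880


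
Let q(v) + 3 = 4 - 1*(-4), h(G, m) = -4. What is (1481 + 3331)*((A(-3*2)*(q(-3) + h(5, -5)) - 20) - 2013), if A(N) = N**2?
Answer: -9609564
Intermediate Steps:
q(v) = 5 (q(v) = -3 + (4 - 1*(-4)) = -3 + (4 + 4) = -3 + 8 = 5)
(1481 + 3331)*((A(-3*2)*(q(-3) + h(5, -5)) - 20) - 2013) = (1481 + 3331)*(((-3*2)**2*(5 - 4) - 20) - 2013) = 4812*(((-6)**2*1 - 20) - 2013) = 4812*((36*1 - 20) - 2013) = 4812*((36 - 20) - 2013) = 4812*(16 - 2013) = 4812*(-1997) = -9609564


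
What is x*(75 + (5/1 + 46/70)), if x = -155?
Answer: -87513/7 ≈ -12502.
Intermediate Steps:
x*(75 + (5/1 + 46/70)) = -155*(75 + (5/1 + 46/70)) = -155*(75 + (5*1 + 46*(1/70))) = -155*(75 + (5 + 23/35)) = -155*(75 + 198/35) = -155*2823/35 = -87513/7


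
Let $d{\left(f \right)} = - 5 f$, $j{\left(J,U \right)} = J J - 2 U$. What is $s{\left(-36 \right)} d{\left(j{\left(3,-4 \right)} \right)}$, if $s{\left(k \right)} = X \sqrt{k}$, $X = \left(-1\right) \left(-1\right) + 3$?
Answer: $- 2040 i \approx - 2040.0 i$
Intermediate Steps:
$X = 4$ ($X = 1 + 3 = 4$)
$s{\left(k \right)} = 4 \sqrt{k}$
$j{\left(J,U \right)} = J^{2} - 2 U$
$s{\left(-36 \right)} d{\left(j{\left(3,-4 \right)} \right)} = 4 \sqrt{-36} \left(- 5 \left(3^{2} - -8\right)\right) = 4 \cdot 6 i \left(- 5 \left(9 + 8\right)\right) = 24 i \left(\left(-5\right) 17\right) = 24 i \left(-85\right) = - 2040 i$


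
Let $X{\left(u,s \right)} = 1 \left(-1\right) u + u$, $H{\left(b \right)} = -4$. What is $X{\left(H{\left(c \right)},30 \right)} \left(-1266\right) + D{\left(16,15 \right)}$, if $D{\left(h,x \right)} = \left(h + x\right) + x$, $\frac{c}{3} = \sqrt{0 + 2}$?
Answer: $46$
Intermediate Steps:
$c = 3 \sqrt{2}$ ($c = 3 \sqrt{0 + 2} = 3 \sqrt{2} \approx 4.2426$)
$D{\left(h,x \right)} = h + 2 x$
$X{\left(u,s \right)} = 0$ ($X{\left(u,s \right)} = - u + u = 0$)
$X{\left(H{\left(c \right)},30 \right)} \left(-1266\right) + D{\left(16,15 \right)} = 0 \left(-1266\right) + \left(16 + 2 \cdot 15\right) = 0 + \left(16 + 30\right) = 0 + 46 = 46$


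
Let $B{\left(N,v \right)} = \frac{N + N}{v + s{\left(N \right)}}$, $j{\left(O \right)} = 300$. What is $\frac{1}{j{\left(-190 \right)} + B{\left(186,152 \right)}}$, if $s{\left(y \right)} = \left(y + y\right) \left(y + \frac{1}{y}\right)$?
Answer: $\frac{34673}{10402086} \approx 0.0033333$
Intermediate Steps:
$s{\left(y \right)} = 2 y \left(y + \frac{1}{y}\right)$
$B{\left(N,v \right)} = \frac{2 N}{2 + v + 2 N^{2}}$ ($B{\left(N,v \right)} = \frac{N + N}{v + \left(2 + 2 N^{2}\right)} = \frac{2 N}{2 + v + 2 N^{2}}$)
$\frac{1}{j{\left(-190 \right)} + B{\left(186,152 \right)}} = \frac{1}{300 + 2 \cdot 186 \frac{1}{2 + 152 + 2 \cdot 186^{2}}} = \frac{1}{300 + 2 \cdot 186 \frac{1}{2 + 152 + 2 \cdot 34596}} = \frac{1}{300 + 2 \cdot 186 \frac{1}{2 + 152 + 69192}} = \frac{1}{300 + 2 \cdot 186 \cdot \frac{1}{69346}} = \frac{1}{300 + \frac{186}{34673}} = \frac{1}{\frac{10402086}{34673}} = \frac{34673}{10402086}$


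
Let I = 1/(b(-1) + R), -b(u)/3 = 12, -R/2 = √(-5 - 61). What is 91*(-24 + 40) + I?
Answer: 189277/130 + I*√66/780 ≈ 1456.0 + 0.010415*I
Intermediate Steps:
R = -2*I*√66 (R = -2*√(-5 - 61) = -2*I*√66 ≈ -16.248*I)
b(u) = -36 (b(u) = -3*12 = -36)
I = 1/(-36 - 2*I*√66) ≈ -0.023077 + 0.010415*I
91*(-24 + 40) + I = 91*(-24 + 40) + I/(2*(√66 - 18*I)) = 91*16 + I/(2*(√66 - 18*I)) = 1456 + I/(2*(√66 - 18*I))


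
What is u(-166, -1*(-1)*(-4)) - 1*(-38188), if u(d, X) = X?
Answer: 38184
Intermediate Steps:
u(-166, -1*(-1)*(-4)) - 1*(-38188) = -1*(-1)*(-4) - 1*(-38188) = 1*(-4) + 38188 = -4 + 38188 = 38184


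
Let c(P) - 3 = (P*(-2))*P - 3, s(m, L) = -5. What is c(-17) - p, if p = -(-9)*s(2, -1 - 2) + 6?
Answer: -539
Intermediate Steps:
c(P) = -2*P² (c(P) = 3 + ((P*(-2))*P - 3) = 3 + ((-2*P)*P - 3) = 3 + (-2*P² - 3) = 3 + (-3 - 2*P²) = -2*P²)
p = -39 (p = -(-9)*(-5) + 6 = -9*5 + 6 = -45 + 6 = -39)
c(-17) - p = -2*(-17)² - 1*(-39) = -2*289 + 39 = -578 + 39 = -539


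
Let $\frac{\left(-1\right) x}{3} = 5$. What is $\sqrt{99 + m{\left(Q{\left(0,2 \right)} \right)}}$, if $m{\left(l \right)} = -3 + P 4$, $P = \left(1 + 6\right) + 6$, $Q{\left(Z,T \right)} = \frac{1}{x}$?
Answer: $2 \sqrt{37} \approx 12.166$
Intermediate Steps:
$x = -15$ ($x = \left(-3\right) 5 = -15$)
$Q{\left(Z,T \right)} = - \frac{1}{15}$ ($Q{\left(Z,T \right)} = \frac{1}{-15} = - \frac{1}{15}$)
$P = 13$ ($P = 7 + 6 = 13$)
$m{\left(l \right)} = 49$ ($m{\left(l \right)} = -3 + 13 \cdot 4 = -3 + 52 = 49$)
$\sqrt{99 + m{\left(Q{\left(0,2 \right)} \right)}} = \sqrt{99 + 49} = \sqrt{148} = 2 \sqrt{37}$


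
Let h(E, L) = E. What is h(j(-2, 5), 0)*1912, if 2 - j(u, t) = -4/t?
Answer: 26768/5 ≈ 5353.6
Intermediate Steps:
j(u, t) = 2 + 4/t (j(u, t) = 2 - (-4)/t = 2 + 4/t)
h(j(-2, 5), 0)*1912 = (2 + 4/5)*1912 = (2 + 4*(⅕))*1912 = (2 + ⅘)*1912 = (14/5)*1912 = 26768/5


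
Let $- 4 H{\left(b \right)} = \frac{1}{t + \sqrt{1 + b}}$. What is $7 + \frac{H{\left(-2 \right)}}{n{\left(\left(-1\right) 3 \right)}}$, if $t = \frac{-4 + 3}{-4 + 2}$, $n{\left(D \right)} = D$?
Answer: $\frac{211}{30} - \frac{i}{15} \approx 7.0333 - 0.066667 i$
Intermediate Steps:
$t = \frac{1}{2}$ ($t = - \frac{1}{-2} = \left(-1\right) \left(- \frac{1}{2}\right) = \frac{1}{2} \approx 0.5$)
$H{\left(b \right)} = - \frac{1}{4 \left(\frac{1}{2} + \sqrt{1 + b}\right)}$
$7 + \frac{H{\left(-2 \right)}}{n{\left(\left(-1\right) 3 \right)}} = 7 + \frac{\left(-1\right) \frac{1}{2 + 4 \sqrt{1 - 2}}}{\left(-1\right) 3} = 7 + \frac{\left(-1\right) \frac{1}{2 + 4 \sqrt{-1}}}{-3} = 7 - \frac{\left(-1\right) \frac{1}{2 + 4 i}}{3} = 7 - \frac{\left(-1\right) \frac{2 - 4 i}{20}}{3} = 7 - \frac{\left(- \frac{1}{20}\right) \left(2 - 4 i\right)}{3} = 7 + \frac{2 - 4 i}{60}$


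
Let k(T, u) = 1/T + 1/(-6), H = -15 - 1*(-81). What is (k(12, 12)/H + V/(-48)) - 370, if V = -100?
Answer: -291391/792 ≈ -367.92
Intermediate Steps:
H = 66 (H = -15 + 81 = 66)
k(T, u) = -1/6 + 1/T (k(T, u) = 1/T + 1*(-1/6) = 1/T - 1/6 = -1/6 + 1/T)
(k(12, 12)/H + V/(-48)) - 370 = (((1/6)*(6 - 1*12)/12)/66 - 100/(-48)) - 370 = (((1/6)*(1/12)*(6 - 12))*(1/66) - 100*(-1/48)) - 370 = (((1/6)*(1/12)*(-6))*(1/66) + 25/12) - 370 = (-1/12*1/66 + 25/12) - 370 = (-1/792 + 25/12) - 370 = 1649/792 - 370 = -291391/792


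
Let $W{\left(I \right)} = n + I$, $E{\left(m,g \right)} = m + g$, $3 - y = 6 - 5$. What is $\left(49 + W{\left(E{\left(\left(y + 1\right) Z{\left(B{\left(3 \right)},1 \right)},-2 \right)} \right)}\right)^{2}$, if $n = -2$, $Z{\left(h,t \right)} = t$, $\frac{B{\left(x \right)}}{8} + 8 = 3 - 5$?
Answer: $2304$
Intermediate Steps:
$B{\left(x \right)} = -80$ ($B{\left(x \right)} = -64 + 8 \left(3 - 5\right) = -64 + 8 \left(-2\right) = -64 - 16 = -80$)
$y = 2$ ($y = 3 - \left(6 - 5\right) = 3 - 1 = 2$)
$E{\left(m,g \right)} = g + m$
$W{\left(I \right)} = -2 + I$
$\left(49 + W{\left(E{\left(\left(y + 1\right) Z{\left(B{\left(3 \right)},1 \right)},-2 \right)} \right)}\right)^{2} = \left(49 - \left(4 - \left(2 + 1\right) 1\right)\right)^{2} = \left(49 + \left(-2 + \left(-2 + 3 \cdot 1\right)\right)\right)^{2} = \left(49 + \left(-2 + \left(-2 + 3\right)\right)\right)^{2} = \left(49 + \left(-2 + 1\right)\right)^{2} = \left(49 - 1\right)^{2} = 48^{2} = 2304$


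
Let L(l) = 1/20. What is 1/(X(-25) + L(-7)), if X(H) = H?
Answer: -20/499 ≈ -0.040080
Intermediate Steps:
L(l) = 1/20
1/(X(-25) + L(-7)) = 1/(-25 + 1/20) = 1/(-499/20) = -20/499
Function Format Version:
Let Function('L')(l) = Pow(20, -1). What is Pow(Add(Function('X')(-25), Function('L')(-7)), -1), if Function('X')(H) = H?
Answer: Rational(-20, 499) ≈ -0.040080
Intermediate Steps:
Function('L')(l) = Rational(1, 20)
Pow(Add(Function('X')(-25), Function('L')(-7)), -1) = Pow(Add(-25, Rational(1, 20)), -1) = Pow(Rational(-499, 20), -1) = Rational(-20, 499)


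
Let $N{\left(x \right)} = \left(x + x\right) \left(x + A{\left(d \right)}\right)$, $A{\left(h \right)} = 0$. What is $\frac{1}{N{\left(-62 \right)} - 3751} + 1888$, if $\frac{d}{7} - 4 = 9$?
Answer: $\frac{7433057}{3937} \approx 1888.0$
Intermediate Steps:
$d = 91$ ($d = 28 + 7 \cdot 9 = 28 + 63 = 91$)
$N{\left(x \right)} = 2 x^{2}$ ($N{\left(x \right)} = \left(x + x\right) \left(x + 0\right) = 2 x x = 2 x^{2}$)
$\frac{1}{N{\left(-62 \right)} - 3751} + 1888 = \frac{1}{2 \left(-62\right)^{2} - 3751} + 1888 = \frac{1}{2 \cdot 3844 - 3751} + 1888 = \frac{1}{7688 - 3751} + 1888 = \frac{1}{3937} + 1888 = \frac{7433057}{3937}$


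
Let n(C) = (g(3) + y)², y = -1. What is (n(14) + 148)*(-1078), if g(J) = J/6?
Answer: -319627/2 ≈ -1.5981e+5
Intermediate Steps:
g(J) = J/6 (g(J) = J*(⅙) = J/6)
n(C) = ¼ (n(C) = ((⅙)*3 - 1)² = (½ - 1)² = (-½)² = ¼)
(n(14) + 148)*(-1078) = (¼ + 148)*(-1078) = (593/4)*(-1078) = -319627/2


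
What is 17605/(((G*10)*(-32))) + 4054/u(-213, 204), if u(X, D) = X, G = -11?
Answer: -2104043/149952 ≈ -14.031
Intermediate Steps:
17605/(((G*10)*(-32))) + 4054/u(-213, 204) = 17605/((-11*10*(-32))) + 4054/(-213) = 17605/((-110*(-32))) + 4054*(-1/213) = 17605/3520 - 4054/213 = 17605*(1/3520) - 4054/213 = 3521/704 - 4054/213 = -2104043/149952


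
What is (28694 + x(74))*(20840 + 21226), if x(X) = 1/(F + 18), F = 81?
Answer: 13277464518/11 ≈ 1.2070e+9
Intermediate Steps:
x(X) = 1/99 (x(X) = 1/(81 + 18) = 1/99)
(28694 + x(74))*(20840 + 21226) = (28694 + 1/99)*(20840 + 21226) = (2840707/99)*42066 = 13277464518/11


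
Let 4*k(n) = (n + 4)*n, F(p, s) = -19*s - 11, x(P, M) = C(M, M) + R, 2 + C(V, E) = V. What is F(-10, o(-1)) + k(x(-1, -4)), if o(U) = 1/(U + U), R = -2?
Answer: 13/2 ≈ 6.5000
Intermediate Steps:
C(V, E) = -2 + V
o(U) = 1/(2*U)
x(P, M) = -4 + M (x(P, M) = (-2 + M) - 2 = -4 + M)
F(p, s) = -11 - 19*s
k(n) = n*(4 + n)/4 (k(n) = ((n + 4)*n)/4 = ((4 + n)*n)/4 = (n*(4 + n))/4 = n*(4 + n)/4)
F(-10, o(-1)) + k(x(-1, -4)) = (-11 - 19/(2*(-1))) + (-4 - 4)*(4 + (-4 - 4))/4 = (-11 - 19*(-1)/2) + (¼)*(-8)*(4 - 8) = (-11 - 19*(-½)) + (¼)*(-8)*(-4) = (-11 + 19/2) + 8 = -3/2 + 8 = 13/2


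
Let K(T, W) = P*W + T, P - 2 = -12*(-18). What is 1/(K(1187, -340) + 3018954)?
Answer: 1/2946021 ≈ 3.3944e-7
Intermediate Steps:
P = 218 (P = 2 - 12*(-18) = 2 + 216 = 218)
K(T, W) = T + 218*W (K(T, W) = 218*W + T = T + 218*W)
1/(K(1187, -340) + 3018954) = 1/((1187 + 218*(-340)) + 3018954) = 1/((1187 - 74120) + 3018954) = 1/(-72933 + 3018954) = 1/2946021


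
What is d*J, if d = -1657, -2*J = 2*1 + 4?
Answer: 4971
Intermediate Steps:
J = -3 (J = -(2*1 + 4)/2 = -(2 + 4)/2 = -1/2*6 = -3)
d*J = -1657*(-3) = 4971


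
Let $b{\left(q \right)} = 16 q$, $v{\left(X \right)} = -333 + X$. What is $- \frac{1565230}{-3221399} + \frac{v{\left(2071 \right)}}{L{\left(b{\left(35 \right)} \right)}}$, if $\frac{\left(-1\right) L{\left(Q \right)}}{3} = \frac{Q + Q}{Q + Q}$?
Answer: $- \frac{5594095772}{9664197} \approx -578.85$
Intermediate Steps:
$L{\left(Q \right)} = -3$ ($L{\left(Q \right)} = - 3 \frac{Q + Q}{Q + Q} = - 3 \frac{2 Q}{2 Q} = - 3 \cdot 2 Q \frac{1}{2 Q} = \left(-3\right) 1 = -3$)
$- \frac{1565230}{-3221399} + \frac{v{\left(2071 \right)}}{L{\left(b{\left(35 \right)} \right)}} = - \frac{1565230}{-3221399} + \frac{-333 + 2071}{-3} = \left(-1565230\right) \left(- \frac{1}{3221399}\right) + 1738 \left(- \frac{1}{3}\right) = \frac{1565230}{3221399} - \frac{1738}{3} = - \frac{5594095772}{9664197}$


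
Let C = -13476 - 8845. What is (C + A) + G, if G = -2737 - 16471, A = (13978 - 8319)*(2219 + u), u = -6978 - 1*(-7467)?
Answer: 15283043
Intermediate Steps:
u = 489 (u = -6978 + 7467 = 489)
A = 15324572 (A = (13978 - 8319)*(2219 + 489) = 5659*2708 = 15324572)
C = -22321
G = -19208
(C + A) + G = (-22321 + 15324572) - 19208 = 15302251 - 19208 = 15283043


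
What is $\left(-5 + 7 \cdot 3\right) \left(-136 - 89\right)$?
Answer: $-3600$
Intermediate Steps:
$\left(-5 + 7 \cdot 3\right) \left(-136 - 89\right) = \left(-5 + 21\right) \left(-225\right) = 16 \left(-225\right) = -3600$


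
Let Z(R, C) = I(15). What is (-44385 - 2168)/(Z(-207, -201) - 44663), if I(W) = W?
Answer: 46553/44648 ≈ 1.0427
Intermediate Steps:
Z(R, C) = 15
(-44385 - 2168)/(Z(-207, -201) - 44663) = (-44385 - 2168)/(15 - 44663) = -46553/(-44648) = -46553*(-1/44648) = 46553/44648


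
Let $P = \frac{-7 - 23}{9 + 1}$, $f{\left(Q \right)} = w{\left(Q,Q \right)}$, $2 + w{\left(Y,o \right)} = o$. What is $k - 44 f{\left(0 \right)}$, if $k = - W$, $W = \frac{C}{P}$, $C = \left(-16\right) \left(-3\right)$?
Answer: $104$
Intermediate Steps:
$w{\left(Y,o \right)} = -2 + o$
$C = 48$
$f{\left(Q \right)} = -2 + Q$
$P = -3$ ($P = - \frac{30}{10} = \left(-30\right) \frac{1}{10} = -3$)
$W = -16$ ($W = \frac{48}{-3} = 48 \left(- \frac{1}{3}\right) = -16$)
$k = 16$ ($k = \left(-1\right) \left(-16\right) = 16$)
$k - 44 f{\left(0 \right)} = 16 - 44 \left(-2 + 0\right) = 16 - -88 = 16 + 88 = 104$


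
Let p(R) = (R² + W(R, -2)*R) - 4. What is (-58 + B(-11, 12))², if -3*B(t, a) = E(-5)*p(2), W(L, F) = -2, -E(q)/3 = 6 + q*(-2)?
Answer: 14884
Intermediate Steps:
E(q) = -18 + 6*q (E(q) = -3*(6 + q*(-2)) = -3*(6 - 2*q) = -18 + 6*q)
p(R) = -4 + R² - 2*R (p(R) = (R² - 2*R) - 4 = -4 + R² - 2*R)
B(t, a) = -64 (B(t, a) = -(-18 + 6*(-5))*(-4 + 2² - 2*2)/3 = -(-18 - 30)*(-4 + 4 - 4)/3 = -(-16)*(-4) = -⅓*192 = -64)
(-58 + B(-11, 12))² = (-58 - 64)² = (-122)² = 14884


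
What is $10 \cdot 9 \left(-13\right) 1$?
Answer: $-1170$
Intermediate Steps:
$10 \cdot 9 \left(-13\right) 1 = 90 \left(-13\right) 1 = \left(-1170\right) 1 = -1170$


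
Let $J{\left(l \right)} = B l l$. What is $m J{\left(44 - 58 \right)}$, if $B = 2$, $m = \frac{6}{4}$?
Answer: $588$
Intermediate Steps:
$m = \frac{3}{2}$ ($m = 6 \cdot \frac{1}{4} = \frac{3}{2} \approx 1.5$)
$J{\left(l \right)} = 2 l^{2}$ ($J{\left(l \right)} = 2 l l = 2 l^{2}$)
$m J{\left(44 - 58 \right)} = \frac{3 \cdot 2 \left(44 - 58\right)^{2}}{2} = \frac{3 \cdot 2 \left(-14\right)^{2}}{2} = \frac{3 \cdot 2 \cdot 196}{2} = \frac{3}{2} \cdot 392 = 588$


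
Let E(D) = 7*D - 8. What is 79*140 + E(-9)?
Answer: 10989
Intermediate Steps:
E(D) = -8 + 7*D
79*140 + E(-9) = 79*140 + (-8 + 7*(-9)) = 11060 + (-8 - 63) = 11060 - 71 = 10989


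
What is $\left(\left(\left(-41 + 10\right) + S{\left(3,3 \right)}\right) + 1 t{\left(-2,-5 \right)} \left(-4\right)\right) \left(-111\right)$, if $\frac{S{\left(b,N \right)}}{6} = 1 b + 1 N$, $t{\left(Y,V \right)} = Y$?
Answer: $-1443$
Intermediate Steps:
$S{\left(b,N \right)} = 6 N + 6 b$ ($S{\left(b,N \right)} = 6 \left(1 b + 1 N\right) = 6 \left(b + N\right) = 6 \left(N + b\right) = 6 N + 6 b$)
$\left(\left(\left(-41 + 10\right) + S{\left(3,3 \right)}\right) + 1 t{\left(-2,-5 \right)} \left(-4\right)\right) \left(-111\right) = \left(\left(\left(-41 + 10\right) + \left(6 \cdot 3 + 6 \cdot 3\right)\right) + 1 \left(-2\right) \left(-4\right)\right) \left(-111\right) = \left(\left(-31 + \left(18 + 18\right)\right) - -8\right) \left(-111\right) = \left(\left(-31 + 36\right) + 8\right) \left(-111\right) = \left(5 + 8\right) \left(-111\right) = 13 \left(-111\right) = -1443$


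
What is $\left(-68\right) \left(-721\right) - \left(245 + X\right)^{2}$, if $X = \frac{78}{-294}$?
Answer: $- \frac{26091836}{2401} \approx -10867.0$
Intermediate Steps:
$X = - \frac{13}{49}$ ($X = 78 \left(- \frac{1}{294}\right) = - \frac{13}{49} \approx -0.26531$)
$\left(-68\right) \left(-721\right) - \left(245 + X\right)^{2} = \left(-68\right) \left(-721\right) - \left(245 - \frac{13}{49}\right)^{2} = 49028 - \left(\frac{11992}{49}\right)^{2} = 49028 - \frac{143808064}{2401} = - \frac{26091836}{2401}$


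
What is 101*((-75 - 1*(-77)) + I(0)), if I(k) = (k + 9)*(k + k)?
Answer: 202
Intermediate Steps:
I(k) = 2*k*(9 + k) (I(k) = (9 + k)*(2*k) = 2*k*(9 + k))
101*((-75 - 1*(-77)) + I(0)) = 101*((-75 - 1*(-77)) + 2*0*(9 + 0)) = 101*((-75 + 77) + 2*0*9) = 101*(2 + 0) = 101*2 = 202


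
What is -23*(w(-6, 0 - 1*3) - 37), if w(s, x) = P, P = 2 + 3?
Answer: 736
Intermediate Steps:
P = 5
w(s, x) = 5
-23*(w(-6, 0 - 1*3) - 37) = -23*(5 - 37) = -23*(-32) = 736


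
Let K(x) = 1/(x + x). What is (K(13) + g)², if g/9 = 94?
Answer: 483868009/676 ≈ 7.1578e+5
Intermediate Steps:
g = 846 (g = 9*94 = 846)
K(x) = 1/(2*x)
(K(13) + g)² = ((½)/13 + 846)² = ((½)*(1/13) + 846)² = (1/26 + 846)² = (21997/26)² = 483868009/676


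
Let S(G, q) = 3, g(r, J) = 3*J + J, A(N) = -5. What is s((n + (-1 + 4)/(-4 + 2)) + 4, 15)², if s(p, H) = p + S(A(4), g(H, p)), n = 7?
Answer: 625/4 ≈ 156.25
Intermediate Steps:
g(r, J) = 4*J
s(p, H) = 3 + p (s(p, H) = p + 3 = 3 + p)
s((n + (-1 + 4)/(-4 + 2)) + 4, 15)² = (3 + ((7 + (-1 + 4)/(-4 + 2)) + 4))² = (3 + ((7 + 3/(-2)) + 4))² = (3 + ((7 + 3*(-½)) + 4))² = (3 + ((7 - 3/2) + 4))² = (3 + (11/2 + 4))² = (3 + 19/2)² = (25/2)² = 625/4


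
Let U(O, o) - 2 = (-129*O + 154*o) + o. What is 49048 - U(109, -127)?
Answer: 82792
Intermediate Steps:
U(O, o) = 2 - 129*O + 155*o (U(O, o) = 2 + ((-129*O + 154*o) + o) = 2 + (-129*O + 155*o) = 2 - 129*O + 155*o)
49048 - U(109, -127) = 49048 - (2 - 129*109 + 155*(-127)) = 49048 - (2 - 14061 - 19685) = 49048 - 1*(-33744) = 49048 + 33744 = 82792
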